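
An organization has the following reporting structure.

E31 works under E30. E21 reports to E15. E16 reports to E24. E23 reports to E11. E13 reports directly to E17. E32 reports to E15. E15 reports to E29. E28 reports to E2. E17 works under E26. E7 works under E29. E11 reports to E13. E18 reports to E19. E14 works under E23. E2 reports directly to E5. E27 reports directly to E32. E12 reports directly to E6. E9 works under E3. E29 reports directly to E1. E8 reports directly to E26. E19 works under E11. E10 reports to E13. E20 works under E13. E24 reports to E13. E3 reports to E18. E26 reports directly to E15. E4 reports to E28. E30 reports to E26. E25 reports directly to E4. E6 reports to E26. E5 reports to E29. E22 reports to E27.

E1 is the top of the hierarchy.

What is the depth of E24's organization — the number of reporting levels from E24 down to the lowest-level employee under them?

The longest chain under E24 runs E24 → E16, which is 1 level below E24.

1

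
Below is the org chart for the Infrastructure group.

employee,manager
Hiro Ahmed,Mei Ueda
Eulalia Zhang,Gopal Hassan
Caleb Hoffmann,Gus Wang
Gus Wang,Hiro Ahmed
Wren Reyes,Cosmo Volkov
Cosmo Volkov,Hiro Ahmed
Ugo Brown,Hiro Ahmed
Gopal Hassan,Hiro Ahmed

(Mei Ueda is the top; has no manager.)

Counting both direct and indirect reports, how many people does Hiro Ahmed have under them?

7

Hiro Ahmed directly manages Gus Wang, Cosmo Volkov, Ugo Brown, Gopal Hassan. Under Gus Wang: Caleb Hoffmann (1). Under Cosmo Volkov: Wren Reyes (1). Ugo Brown has no reports. Under Gopal Hassan: Eulalia Zhang (1). So Hiro Ahmed's organization is 4 direct reports plus everyone under them: 2 + 2 + 1 + 2 = 7.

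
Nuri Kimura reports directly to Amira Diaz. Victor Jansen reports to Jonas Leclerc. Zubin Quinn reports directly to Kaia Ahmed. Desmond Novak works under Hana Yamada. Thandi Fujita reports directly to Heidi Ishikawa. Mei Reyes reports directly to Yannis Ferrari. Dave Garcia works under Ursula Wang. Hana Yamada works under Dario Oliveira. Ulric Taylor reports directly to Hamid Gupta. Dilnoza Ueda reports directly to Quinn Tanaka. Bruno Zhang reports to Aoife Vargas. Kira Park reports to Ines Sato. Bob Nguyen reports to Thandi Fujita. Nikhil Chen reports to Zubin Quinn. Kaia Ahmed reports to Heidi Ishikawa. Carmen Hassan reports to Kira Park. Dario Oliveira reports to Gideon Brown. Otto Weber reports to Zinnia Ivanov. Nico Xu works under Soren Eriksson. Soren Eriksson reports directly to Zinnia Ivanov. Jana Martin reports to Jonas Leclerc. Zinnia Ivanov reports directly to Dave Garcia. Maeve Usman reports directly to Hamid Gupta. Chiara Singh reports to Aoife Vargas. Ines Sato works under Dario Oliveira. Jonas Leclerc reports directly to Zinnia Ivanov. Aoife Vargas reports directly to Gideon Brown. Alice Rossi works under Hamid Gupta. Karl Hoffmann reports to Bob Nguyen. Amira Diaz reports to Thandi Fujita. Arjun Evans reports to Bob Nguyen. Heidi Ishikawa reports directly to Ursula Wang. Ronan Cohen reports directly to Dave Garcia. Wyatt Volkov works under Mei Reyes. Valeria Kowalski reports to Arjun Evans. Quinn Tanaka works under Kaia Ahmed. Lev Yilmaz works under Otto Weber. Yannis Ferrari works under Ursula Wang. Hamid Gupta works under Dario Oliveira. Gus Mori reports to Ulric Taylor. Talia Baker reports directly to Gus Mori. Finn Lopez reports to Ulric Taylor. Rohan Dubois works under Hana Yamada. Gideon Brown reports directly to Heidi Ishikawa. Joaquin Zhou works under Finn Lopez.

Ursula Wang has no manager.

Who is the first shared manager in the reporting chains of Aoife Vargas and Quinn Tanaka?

Aoife Vargas's chain of managers is Gideon Brown, Heidi Ishikawa, Ursula Wang. Quinn Tanaka's chain of managers is Kaia Ahmed, Heidi Ishikawa, Ursula Wang. The first manager that appears in both chains is Heidi Ishikawa.

Heidi Ishikawa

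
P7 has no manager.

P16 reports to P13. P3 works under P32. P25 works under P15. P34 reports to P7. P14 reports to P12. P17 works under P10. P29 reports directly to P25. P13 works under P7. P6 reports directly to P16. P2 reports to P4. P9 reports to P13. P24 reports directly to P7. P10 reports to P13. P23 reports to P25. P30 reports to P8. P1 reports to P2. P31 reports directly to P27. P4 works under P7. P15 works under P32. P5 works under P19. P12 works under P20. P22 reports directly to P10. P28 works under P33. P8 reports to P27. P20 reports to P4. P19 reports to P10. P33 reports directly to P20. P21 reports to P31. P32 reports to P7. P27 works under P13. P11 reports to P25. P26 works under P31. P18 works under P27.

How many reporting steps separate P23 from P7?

Chain from P23 up to P7: P23 → P25 → P15 → P32 → P7. That is 4 steps up, so P23 is 4 levels below P7.

4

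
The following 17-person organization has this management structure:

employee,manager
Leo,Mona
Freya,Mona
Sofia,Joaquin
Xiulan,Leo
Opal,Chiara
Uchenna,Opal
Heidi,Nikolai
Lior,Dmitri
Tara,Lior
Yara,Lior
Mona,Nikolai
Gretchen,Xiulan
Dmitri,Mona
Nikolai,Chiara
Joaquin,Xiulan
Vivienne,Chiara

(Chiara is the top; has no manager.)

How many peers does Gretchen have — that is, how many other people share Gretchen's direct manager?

1

Gretchen reports to Xiulan. Xiulan's other direct reports are Joaquin — 1 peer.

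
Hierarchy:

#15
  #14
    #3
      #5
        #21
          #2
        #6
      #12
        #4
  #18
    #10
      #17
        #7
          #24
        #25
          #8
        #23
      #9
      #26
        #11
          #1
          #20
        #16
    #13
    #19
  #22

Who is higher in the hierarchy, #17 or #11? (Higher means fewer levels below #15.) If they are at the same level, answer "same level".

#17

#17 is 3 levels below #15; #11 is 4. #17 is higher.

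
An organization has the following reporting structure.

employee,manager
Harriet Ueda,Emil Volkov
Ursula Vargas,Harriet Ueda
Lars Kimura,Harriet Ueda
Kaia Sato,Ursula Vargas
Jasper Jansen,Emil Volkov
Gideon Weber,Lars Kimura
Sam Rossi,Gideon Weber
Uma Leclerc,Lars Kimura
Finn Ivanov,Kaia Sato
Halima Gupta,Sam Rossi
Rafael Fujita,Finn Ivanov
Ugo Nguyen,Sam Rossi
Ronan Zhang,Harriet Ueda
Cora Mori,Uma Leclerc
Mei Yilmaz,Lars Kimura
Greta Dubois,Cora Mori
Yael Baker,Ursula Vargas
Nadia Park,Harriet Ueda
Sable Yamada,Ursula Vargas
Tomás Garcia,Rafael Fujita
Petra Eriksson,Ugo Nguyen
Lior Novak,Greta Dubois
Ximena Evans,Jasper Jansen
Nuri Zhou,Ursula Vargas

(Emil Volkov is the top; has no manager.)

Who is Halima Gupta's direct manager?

Sam Rossi

Halima Gupta reports directly to Sam Rossi.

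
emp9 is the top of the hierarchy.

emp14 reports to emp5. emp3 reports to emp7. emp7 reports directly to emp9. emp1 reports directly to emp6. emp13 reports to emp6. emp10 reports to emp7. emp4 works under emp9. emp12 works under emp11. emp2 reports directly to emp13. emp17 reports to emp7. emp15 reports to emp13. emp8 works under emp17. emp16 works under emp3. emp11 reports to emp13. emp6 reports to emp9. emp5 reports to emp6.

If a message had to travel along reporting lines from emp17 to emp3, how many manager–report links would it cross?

2

emp17 is 1 level below emp7, and emp3 is 1 level below emp7 (their lowest common manager). The shortest path runs up from emp17 to emp7 and back down to emp3: 1 + 1 = 2 links.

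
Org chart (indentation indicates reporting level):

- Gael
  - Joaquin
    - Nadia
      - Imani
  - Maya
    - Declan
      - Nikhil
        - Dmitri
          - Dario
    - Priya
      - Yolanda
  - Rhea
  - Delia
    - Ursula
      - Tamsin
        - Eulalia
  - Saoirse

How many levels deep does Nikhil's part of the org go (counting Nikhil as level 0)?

The longest chain under Nikhil runs Nikhil → Dmitri → Dario, which is 2 levels below Nikhil.

2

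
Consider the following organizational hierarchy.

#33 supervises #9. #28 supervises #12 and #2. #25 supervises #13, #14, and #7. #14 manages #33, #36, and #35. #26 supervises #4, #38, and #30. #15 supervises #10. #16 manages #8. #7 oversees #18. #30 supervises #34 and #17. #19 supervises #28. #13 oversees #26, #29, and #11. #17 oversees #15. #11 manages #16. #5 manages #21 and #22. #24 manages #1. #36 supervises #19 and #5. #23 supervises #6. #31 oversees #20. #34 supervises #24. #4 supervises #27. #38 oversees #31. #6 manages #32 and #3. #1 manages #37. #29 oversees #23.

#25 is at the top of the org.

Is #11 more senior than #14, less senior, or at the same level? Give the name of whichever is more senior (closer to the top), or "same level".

#14

#11 is 2 levels below #25; #14 is 1. #14 is higher.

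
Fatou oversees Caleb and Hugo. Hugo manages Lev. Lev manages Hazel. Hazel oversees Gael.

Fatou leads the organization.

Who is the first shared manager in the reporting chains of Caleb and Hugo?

Caleb's chain of managers is Fatou. Hugo's chain of managers is Fatou. The first manager that appears in both chains is Fatou.

Fatou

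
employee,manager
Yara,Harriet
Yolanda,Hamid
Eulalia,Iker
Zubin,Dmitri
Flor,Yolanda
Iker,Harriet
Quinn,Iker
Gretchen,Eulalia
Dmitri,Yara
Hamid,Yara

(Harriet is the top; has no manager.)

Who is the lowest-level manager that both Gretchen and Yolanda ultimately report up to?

Harriet

Gretchen's chain of managers is Eulalia, Iker, Harriet. Yolanda's chain of managers is Hamid, Yara, Harriet. The first manager that appears in both chains is Harriet.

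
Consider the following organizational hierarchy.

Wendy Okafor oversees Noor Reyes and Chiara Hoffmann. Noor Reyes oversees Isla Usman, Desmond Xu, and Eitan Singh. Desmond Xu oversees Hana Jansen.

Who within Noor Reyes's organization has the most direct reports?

Direct-report counts within Noor Reyes's organization: Noor Reyes has 3; Desmond Xu has 1. The largest is 3, held by Noor Reyes.

Noor Reyes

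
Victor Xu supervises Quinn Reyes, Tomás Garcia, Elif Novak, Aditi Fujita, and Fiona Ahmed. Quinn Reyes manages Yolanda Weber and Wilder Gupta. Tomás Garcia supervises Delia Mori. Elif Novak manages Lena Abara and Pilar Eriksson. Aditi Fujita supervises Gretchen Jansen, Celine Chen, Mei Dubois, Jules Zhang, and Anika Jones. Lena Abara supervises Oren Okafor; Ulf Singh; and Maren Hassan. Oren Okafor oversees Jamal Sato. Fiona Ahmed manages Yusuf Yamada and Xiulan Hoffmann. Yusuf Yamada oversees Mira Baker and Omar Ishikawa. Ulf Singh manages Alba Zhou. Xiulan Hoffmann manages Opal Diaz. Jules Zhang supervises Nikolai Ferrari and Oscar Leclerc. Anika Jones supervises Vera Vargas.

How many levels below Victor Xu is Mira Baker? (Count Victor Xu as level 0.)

Chain from Mira Baker up to Victor Xu: Mira Baker → Yusuf Yamada → Fiona Ahmed → Victor Xu. That is 3 steps up, so Mira Baker is 3 levels below Victor Xu.

3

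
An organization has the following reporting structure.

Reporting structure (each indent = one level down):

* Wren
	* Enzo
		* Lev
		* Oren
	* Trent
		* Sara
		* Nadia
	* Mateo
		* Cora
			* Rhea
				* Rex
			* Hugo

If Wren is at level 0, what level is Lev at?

Chain from Lev up to Wren: Lev → Enzo → Wren. That is 2 steps up, so Lev is 2 levels below Wren.

2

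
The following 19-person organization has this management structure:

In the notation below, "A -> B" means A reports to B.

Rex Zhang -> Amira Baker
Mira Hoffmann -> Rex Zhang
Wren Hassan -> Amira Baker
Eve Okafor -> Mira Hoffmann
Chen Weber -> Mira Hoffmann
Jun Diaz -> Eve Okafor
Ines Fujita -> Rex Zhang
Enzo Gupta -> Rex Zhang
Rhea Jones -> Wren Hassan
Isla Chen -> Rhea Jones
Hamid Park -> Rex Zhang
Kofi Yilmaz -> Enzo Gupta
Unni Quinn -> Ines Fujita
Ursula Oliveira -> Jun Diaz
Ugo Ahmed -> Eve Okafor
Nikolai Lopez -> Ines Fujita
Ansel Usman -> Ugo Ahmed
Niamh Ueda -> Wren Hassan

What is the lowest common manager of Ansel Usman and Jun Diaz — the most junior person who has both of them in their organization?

Eve Okafor

Ansel Usman's chain of managers is Ugo Ahmed, Eve Okafor, Mira Hoffmann, Rex Zhang, Amira Baker. Jun Diaz's chain of managers is Eve Okafor, Mira Hoffmann, Rex Zhang, Amira Baker. The first manager that appears in both chains is Eve Okafor.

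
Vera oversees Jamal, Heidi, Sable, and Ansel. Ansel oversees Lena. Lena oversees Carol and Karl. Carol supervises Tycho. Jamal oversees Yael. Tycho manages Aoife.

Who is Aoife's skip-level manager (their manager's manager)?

Aoife reports to Tycho, and Tycho reports to Carol. So Aoife's skip-level manager is Carol.

Carol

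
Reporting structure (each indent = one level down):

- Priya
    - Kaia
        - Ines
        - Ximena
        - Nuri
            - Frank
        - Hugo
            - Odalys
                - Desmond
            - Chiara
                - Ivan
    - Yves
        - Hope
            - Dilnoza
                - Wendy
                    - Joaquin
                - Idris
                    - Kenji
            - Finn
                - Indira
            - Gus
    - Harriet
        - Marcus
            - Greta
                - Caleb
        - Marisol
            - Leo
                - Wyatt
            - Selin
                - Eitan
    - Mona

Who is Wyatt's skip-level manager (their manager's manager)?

Marisol

Wyatt reports to Leo, and Leo reports to Marisol. So Wyatt's skip-level manager is Marisol.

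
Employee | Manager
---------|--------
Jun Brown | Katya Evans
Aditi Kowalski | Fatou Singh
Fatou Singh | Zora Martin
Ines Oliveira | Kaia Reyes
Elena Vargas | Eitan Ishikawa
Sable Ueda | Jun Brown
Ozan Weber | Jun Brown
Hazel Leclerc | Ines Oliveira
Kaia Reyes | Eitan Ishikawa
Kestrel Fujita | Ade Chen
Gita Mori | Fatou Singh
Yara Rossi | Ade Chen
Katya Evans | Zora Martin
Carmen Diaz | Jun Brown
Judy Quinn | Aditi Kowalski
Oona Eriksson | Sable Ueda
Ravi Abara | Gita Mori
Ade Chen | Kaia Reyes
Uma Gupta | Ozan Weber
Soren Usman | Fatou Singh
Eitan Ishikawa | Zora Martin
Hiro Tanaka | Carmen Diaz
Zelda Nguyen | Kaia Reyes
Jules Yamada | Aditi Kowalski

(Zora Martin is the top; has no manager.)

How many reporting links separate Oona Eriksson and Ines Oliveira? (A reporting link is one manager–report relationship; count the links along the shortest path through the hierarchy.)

7

Oona Eriksson is 4 levels below Zora Martin, and Ines Oliveira is 3 levels below Zora Martin (their lowest common manager). The shortest path runs up from Oona Eriksson to Zora Martin and back down to Ines Oliveira: 4 + 3 = 7 links.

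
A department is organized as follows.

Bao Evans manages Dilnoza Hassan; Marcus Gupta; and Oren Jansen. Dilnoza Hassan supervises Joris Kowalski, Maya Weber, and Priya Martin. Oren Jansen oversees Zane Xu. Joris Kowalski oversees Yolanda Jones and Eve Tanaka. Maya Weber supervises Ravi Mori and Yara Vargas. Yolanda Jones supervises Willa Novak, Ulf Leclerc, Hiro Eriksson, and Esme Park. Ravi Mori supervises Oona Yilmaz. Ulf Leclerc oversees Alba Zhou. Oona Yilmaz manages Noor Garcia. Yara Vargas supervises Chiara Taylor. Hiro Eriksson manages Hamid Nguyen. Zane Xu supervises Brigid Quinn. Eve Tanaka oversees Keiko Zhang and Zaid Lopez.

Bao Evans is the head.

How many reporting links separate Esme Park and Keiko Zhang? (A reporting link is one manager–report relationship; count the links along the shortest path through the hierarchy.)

4

Esme Park is 2 levels below Joris Kowalski, and Keiko Zhang is 2 levels below Joris Kowalski (their lowest common manager). The shortest path runs up from Esme Park to Joris Kowalski and back down to Keiko Zhang: 2 + 2 = 4 links.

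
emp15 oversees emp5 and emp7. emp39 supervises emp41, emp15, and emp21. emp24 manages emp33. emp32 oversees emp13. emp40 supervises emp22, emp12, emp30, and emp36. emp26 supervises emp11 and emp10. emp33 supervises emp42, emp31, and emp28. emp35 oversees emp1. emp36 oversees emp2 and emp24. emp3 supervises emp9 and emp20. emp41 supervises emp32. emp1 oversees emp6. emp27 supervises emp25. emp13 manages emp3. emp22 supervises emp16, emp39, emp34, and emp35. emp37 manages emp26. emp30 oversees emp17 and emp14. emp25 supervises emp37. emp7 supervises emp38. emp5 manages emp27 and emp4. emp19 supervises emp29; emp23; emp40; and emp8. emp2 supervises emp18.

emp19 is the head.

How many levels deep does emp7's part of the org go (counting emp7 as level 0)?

The longest chain under emp7 runs emp7 → emp38, which is 1 level below emp7.

1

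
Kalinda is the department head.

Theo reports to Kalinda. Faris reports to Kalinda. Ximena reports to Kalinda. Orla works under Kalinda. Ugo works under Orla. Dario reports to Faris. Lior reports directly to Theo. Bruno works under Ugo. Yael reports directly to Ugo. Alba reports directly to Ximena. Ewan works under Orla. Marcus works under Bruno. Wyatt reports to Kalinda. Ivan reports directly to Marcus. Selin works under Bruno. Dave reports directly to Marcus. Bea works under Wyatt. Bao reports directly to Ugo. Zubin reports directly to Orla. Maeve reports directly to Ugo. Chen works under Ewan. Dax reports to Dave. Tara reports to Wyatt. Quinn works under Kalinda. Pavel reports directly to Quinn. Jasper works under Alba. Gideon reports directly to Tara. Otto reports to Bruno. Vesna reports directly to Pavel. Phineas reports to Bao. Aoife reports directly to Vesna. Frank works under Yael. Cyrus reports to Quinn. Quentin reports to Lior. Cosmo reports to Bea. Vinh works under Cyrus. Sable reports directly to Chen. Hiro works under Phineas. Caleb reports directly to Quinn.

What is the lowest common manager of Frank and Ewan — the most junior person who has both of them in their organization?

Frank's chain of managers is Yael, Ugo, Orla, Kalinda. Ewan's chain of managers is Orla, Kalinda. The first manager that appears in both chains is Orla.

Orla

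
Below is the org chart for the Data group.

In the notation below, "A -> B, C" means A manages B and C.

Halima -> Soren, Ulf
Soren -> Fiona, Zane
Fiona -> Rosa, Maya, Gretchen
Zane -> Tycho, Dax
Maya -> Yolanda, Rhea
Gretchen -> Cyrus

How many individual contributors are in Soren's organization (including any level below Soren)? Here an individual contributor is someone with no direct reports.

6

The people in Soren's organization with no one reporting to them are Dax, Tycho, Cyrus, Rhea, Yolanda, Rosa. That is 6.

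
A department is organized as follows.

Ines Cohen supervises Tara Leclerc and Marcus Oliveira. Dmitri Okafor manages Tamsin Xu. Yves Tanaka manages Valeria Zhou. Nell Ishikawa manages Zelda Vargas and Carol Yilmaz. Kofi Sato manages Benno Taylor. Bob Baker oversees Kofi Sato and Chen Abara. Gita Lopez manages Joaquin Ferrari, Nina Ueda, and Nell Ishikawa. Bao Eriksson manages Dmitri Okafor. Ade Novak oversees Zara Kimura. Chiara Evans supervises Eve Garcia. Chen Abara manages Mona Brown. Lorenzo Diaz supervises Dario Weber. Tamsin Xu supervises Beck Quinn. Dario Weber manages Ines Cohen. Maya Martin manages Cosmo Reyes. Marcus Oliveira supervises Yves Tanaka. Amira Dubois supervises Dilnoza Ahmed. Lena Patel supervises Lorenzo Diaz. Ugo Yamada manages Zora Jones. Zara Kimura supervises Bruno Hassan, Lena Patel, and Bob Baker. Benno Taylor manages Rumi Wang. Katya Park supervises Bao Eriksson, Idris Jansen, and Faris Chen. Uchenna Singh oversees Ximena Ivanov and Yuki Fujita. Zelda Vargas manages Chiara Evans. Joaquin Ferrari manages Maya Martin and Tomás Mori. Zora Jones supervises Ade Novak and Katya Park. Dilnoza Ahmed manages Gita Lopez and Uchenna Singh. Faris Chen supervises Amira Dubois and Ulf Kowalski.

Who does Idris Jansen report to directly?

Katya Park

Idris Jansen reports directly to Katya Park.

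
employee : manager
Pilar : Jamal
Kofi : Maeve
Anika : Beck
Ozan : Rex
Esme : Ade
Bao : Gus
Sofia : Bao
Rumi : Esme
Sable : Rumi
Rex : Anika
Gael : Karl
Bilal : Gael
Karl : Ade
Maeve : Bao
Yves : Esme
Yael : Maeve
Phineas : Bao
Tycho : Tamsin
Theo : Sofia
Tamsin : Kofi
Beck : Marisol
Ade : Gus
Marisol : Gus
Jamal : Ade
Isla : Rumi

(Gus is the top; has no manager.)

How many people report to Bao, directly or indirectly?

Bao directly manages Maeve, Sofia, Phineas. Under Maeve: Yael, Kofi, Tamsin, Tycho (4). Under Sofia: Theo (1). Phineas has no reports. So Bao's organization is 3 direct reports plus everyone under them: 5 + 2 + 1 = 8.

8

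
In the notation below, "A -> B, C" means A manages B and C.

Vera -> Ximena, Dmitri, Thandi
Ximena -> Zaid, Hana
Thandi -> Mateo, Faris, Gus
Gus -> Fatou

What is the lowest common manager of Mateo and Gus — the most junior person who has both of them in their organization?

Thandi

Mateo's chain of managers is Thandi, Vera. Gus's chain of managers is Thandi, Vera. The first manager that appears in both chains is Thandi.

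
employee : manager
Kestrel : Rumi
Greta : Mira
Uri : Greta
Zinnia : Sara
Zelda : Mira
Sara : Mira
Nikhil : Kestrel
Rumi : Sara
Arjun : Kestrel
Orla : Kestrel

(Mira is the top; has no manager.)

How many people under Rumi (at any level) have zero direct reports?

3

The people in Rumi's organization with no one reporting to them are Arjun, Nikhil, Orla. That is 3.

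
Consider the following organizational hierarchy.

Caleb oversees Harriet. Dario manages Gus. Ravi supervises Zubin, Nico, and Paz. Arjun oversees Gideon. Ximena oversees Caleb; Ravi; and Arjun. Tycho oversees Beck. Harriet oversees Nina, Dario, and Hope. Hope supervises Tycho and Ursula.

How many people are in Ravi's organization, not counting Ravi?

3

Ravi directly manages Nico, Zubin, Paz. Nico has no reports. Zubin has no reports. Paz has no reports. So Ravi's organization is 3 direct reports plus everyone under them: 1 + 1 + 1 = 3.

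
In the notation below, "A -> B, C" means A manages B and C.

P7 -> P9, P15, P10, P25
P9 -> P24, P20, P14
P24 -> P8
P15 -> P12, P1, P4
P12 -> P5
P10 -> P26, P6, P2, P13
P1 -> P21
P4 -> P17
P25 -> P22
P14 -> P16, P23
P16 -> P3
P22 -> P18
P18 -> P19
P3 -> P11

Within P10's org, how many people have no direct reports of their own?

The people in P10's organization with no one reporting to them are P13, P2, P6, P26. That is 4.

4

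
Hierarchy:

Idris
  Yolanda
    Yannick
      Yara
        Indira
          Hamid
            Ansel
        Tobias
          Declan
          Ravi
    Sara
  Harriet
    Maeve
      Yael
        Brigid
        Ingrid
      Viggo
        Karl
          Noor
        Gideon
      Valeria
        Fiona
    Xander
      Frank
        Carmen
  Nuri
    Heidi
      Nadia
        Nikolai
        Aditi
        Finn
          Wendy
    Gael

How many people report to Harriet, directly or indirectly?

13

Harriet directly manages Maeve, Xander. Under Maeve: Valeria, Fiona, Viggo, Gideon, Karl, Noor, Yael, Ingrid, Brigid (9). Under Xander: Frank, Carmen (2). So Harriet's organization is 2 direct reports plus everyone under them: 10 + 3 = 13.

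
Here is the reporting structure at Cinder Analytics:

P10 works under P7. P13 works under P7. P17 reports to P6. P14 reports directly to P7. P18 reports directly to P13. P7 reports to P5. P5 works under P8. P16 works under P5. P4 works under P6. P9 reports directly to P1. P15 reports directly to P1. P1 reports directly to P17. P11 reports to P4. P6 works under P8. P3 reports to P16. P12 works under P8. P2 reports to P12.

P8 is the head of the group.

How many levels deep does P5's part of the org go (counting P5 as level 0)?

The longest chain under P5 runs P5 → P7 → P13 → P18, which is 3 levels below P5.

3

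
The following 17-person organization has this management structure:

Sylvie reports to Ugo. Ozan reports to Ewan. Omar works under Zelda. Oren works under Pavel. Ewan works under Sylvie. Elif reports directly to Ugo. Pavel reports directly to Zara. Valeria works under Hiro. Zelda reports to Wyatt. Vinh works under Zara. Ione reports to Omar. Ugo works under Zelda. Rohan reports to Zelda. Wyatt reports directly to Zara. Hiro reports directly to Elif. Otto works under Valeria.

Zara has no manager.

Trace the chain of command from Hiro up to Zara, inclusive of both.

Hiro -> Elif -> Ugo -> Zelda -> Wyatt -> Zara

Hiro reports to Elif. Elif reports to Ugo. Ugo reports to Zelda. Zelda reports to Wyatt. Wyatt reports to Zara. Zara is at the top.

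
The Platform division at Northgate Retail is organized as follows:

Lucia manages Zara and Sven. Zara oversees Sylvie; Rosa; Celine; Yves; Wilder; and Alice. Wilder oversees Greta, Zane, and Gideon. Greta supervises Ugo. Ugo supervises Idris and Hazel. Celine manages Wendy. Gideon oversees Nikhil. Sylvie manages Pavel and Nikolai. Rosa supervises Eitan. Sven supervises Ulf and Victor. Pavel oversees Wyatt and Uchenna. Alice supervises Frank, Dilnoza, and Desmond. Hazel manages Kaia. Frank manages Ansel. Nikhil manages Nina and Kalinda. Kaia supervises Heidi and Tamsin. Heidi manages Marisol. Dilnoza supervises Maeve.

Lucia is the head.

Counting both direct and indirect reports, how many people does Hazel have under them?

Hazel directly manages Kaia. Under Kaia: Tamsin, Heidi, Marisol (3). That's 4 in total.

4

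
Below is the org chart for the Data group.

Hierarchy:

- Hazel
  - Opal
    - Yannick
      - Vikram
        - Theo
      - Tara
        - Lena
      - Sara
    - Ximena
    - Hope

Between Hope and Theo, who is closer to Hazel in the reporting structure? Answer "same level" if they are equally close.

Hope is 2 levels below Hazel; Theo is 4. Hope is higher.

Hope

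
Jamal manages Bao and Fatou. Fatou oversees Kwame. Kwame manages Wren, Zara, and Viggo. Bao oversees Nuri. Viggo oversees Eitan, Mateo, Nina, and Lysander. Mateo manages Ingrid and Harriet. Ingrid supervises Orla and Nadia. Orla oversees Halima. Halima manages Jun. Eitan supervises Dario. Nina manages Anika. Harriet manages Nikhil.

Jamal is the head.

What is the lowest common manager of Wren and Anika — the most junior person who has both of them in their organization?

Kwame

Wren's chain of managers is Kwame, Fatou, Jamal. Anika's chain of managers is Nina, Viggo, Kwame, Fatou, Jamal. The first manager that appears in both chains is Kwame.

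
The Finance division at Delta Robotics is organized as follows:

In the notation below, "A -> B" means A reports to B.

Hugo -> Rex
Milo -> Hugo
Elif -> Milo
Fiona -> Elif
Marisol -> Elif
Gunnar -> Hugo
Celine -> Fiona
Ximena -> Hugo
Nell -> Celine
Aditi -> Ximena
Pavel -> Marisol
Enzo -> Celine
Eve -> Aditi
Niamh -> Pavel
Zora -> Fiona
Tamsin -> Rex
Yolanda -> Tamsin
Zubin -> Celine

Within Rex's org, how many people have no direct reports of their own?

8

The people in Rex's organization with no one reporting to them are Yolanda, Eve, Gunnar, Niamh, Zora, Zubin, Enzo, Nell. That is 8.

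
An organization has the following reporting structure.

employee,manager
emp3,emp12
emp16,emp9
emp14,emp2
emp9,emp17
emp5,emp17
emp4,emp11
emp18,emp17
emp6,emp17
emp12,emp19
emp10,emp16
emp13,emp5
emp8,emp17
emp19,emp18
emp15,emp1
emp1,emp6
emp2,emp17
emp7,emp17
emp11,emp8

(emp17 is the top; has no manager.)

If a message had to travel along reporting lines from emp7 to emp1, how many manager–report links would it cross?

emp7 is 1 level below emp17, and emp1 is 2 levels below emp17 (their lowest common manager). The shortest path runs up from emp7 to emp17 and back down to emp1: 1 + 2 = 3 links.

3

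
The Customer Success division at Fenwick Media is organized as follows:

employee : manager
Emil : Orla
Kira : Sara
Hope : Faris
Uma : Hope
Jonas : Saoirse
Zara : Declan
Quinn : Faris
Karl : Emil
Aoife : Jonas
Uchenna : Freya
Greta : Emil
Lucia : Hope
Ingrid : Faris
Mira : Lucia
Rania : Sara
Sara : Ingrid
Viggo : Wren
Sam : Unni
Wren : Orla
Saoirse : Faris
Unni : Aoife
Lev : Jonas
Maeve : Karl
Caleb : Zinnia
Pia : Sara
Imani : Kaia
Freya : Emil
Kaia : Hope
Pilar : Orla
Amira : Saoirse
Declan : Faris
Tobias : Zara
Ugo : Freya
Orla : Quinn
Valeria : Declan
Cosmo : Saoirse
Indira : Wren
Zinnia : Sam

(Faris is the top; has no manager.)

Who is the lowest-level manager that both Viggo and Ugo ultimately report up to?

Orla

Viggo's chain of managers is Wren, Orla, Quinn, Faris. Ugo's chain of managers is Freya, Emil, Orla, Quinn, Faris. The first manager that appears in both chains is Orla.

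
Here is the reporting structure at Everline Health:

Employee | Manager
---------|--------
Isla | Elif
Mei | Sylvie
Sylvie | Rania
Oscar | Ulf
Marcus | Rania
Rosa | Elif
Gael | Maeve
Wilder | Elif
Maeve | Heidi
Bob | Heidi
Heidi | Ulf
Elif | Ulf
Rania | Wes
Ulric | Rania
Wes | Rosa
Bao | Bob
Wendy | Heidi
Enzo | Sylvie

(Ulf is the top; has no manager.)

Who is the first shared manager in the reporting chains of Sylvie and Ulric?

Sylvie's chain of managers is Rania, Wes, Rosa, Elif, Ulf. Ulric's chain of managers is Rania, Wes, Rosa, Elif, Ulf. The first manager that appears in both chains is Rania.

Rania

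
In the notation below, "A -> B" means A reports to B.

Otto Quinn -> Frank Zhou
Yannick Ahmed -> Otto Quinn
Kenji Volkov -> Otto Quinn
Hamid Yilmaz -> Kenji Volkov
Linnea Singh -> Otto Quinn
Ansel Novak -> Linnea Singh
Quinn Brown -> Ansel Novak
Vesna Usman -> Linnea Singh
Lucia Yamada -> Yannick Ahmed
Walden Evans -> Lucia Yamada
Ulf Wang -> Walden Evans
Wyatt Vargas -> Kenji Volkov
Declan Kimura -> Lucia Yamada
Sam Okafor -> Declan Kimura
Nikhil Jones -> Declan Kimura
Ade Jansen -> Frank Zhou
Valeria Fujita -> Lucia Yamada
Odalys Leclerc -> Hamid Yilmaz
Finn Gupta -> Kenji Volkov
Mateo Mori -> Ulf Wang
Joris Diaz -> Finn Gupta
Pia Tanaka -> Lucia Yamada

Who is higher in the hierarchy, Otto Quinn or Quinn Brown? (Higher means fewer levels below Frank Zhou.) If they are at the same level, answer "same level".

Otto Quinn is 1 level below Frank Zhou; Quinn Brown is 4. Otto Quinn is higher.

Otto Quinn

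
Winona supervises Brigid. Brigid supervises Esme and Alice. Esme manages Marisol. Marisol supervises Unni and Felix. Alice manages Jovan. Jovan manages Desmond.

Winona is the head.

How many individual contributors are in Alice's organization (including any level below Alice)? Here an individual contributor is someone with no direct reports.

1

The only person in Alice's organization with no one reporting to them is Desmond. That is 1.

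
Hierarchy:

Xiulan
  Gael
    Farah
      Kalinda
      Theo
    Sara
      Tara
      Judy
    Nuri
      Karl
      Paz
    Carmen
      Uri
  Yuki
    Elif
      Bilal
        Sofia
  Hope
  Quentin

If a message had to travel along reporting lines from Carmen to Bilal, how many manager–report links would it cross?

Carmen is 2 levels below Xiulan, and Bilal is 3 levels below Xiulan (their lowest common manager). The shortest path runs up from Carmen to Xiulan and back down to Bilal: 2 + 3 = 5 links.

5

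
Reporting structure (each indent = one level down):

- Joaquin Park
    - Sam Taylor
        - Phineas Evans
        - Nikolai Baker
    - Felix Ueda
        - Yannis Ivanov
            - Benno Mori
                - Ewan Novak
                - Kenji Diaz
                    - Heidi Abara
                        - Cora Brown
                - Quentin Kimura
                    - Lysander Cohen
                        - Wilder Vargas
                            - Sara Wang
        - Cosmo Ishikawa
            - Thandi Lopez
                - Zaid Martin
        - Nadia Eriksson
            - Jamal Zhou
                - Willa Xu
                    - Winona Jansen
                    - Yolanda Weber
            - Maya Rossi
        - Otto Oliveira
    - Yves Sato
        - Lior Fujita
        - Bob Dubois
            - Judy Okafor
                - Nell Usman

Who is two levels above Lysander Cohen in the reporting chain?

Lysander Cohen reports to Quentin Kimura, and Quentin Kimura reports to Benno Mori. So Lysander Cohen's skip-level manager is Benno Mori.

Benno Mori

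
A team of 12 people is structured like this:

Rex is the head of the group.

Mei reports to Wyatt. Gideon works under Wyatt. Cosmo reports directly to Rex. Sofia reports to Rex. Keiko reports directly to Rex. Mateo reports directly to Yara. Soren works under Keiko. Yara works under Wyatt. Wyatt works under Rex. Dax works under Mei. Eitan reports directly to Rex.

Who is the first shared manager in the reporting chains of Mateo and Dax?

Mateo's chain of managers is Yara, Wyatt, Rex. Dax's chain of managers is Mei, Wyatt, Rex. The first manager that appears in both chains is Wyatt.

Wyatt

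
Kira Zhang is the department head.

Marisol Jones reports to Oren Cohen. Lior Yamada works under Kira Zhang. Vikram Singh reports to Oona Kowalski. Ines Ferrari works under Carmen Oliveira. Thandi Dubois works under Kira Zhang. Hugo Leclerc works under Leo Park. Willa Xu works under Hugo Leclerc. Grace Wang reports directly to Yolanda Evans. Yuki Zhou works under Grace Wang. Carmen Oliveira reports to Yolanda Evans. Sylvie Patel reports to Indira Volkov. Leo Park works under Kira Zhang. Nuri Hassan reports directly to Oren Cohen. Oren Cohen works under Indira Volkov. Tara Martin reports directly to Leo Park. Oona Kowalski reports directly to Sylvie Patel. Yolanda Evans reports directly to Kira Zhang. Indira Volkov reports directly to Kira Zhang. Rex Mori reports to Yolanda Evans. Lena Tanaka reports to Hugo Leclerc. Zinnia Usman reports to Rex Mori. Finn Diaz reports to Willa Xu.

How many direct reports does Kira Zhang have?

5

Kira Zhang directly manages Leo Park, Indira Volkov, Lior Yamada, Yolanda Evans, Thandi Dubois. That is 5 direct reports.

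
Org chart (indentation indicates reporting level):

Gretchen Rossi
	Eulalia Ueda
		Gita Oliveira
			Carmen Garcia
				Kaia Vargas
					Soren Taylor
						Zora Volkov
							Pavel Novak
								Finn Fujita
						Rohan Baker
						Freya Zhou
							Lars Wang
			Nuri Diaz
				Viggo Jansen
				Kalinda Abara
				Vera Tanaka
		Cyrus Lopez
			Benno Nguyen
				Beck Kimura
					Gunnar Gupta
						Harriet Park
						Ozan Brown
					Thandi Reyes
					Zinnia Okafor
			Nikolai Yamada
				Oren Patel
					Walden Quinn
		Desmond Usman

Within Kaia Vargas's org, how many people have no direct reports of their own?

3

The people in Kaia Vargas's organization with no one reporting to them are Lars Wang, Rohan Baker, Finn Fujita. That is 3.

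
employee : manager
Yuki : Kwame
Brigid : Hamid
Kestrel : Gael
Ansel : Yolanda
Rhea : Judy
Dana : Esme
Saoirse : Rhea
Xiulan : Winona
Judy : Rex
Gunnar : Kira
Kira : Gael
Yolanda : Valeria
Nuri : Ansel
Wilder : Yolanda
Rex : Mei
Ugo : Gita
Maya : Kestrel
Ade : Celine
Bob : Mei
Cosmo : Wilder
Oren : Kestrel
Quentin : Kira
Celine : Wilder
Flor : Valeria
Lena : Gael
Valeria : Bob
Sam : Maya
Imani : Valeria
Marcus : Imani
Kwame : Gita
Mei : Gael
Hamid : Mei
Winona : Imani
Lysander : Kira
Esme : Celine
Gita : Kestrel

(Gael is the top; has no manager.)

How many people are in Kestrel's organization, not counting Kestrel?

Kestrel directly manages Gita, Maya, Oren. Under Gita: Kwame, Yuki, Ugo (3). Under Maya: Sam (1). Oren has no reports. So Kestrel's organization is 3 direct reports plus everyone under them: 4 + 2 + 1 = 7.

7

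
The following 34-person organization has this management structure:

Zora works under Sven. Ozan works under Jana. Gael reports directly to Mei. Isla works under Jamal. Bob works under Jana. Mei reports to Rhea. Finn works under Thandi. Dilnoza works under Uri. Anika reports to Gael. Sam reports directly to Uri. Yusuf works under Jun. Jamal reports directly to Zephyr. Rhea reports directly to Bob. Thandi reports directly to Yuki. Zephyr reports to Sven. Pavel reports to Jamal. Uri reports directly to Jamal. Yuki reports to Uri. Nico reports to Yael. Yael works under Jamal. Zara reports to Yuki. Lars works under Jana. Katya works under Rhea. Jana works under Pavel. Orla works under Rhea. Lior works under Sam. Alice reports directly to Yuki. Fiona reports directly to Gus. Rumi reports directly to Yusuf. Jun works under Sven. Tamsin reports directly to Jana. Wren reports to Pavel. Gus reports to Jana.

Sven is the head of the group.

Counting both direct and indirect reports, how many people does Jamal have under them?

27

Jamal directly manages Uri, Pavel, Yael, Isla. Under Uri: Dilnoza, Sam, Lior, Yuki, Thandi, Finn, Alice, Zara (8). Under Pavel: Wren, Jana, Ozan, Tamsin, Lars, Bob, Rhea, Orla, Katya, Mei, Gael, Anika, Gus, Fiona (14). Under Yael: Nico (1). Isla has no reports. So Jamal's organization is 4 direct reports plus everyone under them: 9 + 15 + 2 + 1 = 27.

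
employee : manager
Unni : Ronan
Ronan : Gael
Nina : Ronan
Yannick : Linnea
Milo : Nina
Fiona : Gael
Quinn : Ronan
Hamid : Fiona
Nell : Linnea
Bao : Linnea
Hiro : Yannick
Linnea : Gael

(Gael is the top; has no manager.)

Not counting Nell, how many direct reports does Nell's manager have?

Nell reports to Linnea. Linnea's other direct reports are Bao, Yannick — 2 peers.

2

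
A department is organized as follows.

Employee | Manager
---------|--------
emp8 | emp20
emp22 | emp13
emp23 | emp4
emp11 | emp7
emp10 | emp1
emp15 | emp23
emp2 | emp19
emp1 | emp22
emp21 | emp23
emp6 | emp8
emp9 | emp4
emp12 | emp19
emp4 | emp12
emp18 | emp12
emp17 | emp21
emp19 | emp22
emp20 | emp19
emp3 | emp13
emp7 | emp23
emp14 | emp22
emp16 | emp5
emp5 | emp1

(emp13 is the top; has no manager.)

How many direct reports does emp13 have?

emp13 directly manages emp22, emp3. That is 2 direct reports.

2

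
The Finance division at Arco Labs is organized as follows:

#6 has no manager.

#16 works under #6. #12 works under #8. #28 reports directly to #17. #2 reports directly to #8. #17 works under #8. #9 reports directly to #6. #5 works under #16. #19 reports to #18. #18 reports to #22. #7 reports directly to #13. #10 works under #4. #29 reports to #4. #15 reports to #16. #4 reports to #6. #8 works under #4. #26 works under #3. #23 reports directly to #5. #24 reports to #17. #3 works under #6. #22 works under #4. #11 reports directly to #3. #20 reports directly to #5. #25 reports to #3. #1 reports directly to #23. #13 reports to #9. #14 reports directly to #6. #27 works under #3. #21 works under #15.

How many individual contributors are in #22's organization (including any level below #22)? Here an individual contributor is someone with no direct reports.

1

The only person in #22's organization with no one reporting to them is #19. That is 1.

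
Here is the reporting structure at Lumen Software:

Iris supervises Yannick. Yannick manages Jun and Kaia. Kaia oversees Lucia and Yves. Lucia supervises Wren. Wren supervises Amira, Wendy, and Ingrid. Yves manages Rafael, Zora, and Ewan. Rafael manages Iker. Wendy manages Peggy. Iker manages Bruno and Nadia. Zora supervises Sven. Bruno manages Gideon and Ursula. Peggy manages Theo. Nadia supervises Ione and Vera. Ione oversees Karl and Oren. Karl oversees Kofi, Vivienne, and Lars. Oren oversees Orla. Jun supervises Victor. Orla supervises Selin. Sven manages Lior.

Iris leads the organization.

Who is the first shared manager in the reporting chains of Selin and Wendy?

Selin's chain of managers is Orla, Oren, Ione, Nadia, Iker, Rafael, Yves, Kaia, Yannick, Iris. Wendy's chain of managers is Wren, Lucia, Kaia, Yannick, Iris. The first manager that appears in both chains is Kaia.

Kaia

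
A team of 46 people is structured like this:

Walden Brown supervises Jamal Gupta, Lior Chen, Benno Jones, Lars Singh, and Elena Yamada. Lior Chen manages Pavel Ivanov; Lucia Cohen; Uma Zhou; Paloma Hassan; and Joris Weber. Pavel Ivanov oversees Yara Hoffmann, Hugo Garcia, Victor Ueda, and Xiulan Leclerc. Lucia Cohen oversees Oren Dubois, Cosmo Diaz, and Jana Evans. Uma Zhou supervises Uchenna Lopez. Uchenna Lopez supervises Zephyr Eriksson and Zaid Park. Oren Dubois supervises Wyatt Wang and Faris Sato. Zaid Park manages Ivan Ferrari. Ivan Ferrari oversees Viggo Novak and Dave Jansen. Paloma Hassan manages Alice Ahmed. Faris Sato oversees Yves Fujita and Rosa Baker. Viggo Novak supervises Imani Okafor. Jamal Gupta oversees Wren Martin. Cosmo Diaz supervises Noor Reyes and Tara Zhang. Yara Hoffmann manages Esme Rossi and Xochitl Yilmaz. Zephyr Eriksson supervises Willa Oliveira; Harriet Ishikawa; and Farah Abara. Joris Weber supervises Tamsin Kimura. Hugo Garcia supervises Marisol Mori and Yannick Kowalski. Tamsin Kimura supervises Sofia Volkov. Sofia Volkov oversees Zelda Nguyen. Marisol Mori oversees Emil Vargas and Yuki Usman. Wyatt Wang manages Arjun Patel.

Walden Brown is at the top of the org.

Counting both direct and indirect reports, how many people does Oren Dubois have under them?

Oren Dubois directly manages Faris Sato, Wyatt Wang. Under Faris Sato: Rosa Baker, Yves Fujita (2). Under Wyatt Wang: Arjun Patel (1). So Oren Dubois's organization is 2 direct reports plus everyone under them: 3 + 2 = 5.

5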